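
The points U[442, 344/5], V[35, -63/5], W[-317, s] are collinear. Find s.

-83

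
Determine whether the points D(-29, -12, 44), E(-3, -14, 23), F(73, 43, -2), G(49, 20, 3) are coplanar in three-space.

Yes

The four points are coplanar iff the 3×3 determinant with rows DE, DF, DG is zero.
Rows: (26, -2, -21), (102, 55, -46), (78, 32, -41).
Expanding along the first row: (26)(-783) − (-2)(-594) + (-21)(-1026) = 0.
Zero determinant ⇒ coplanar.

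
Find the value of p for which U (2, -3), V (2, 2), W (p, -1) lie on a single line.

Collinearity: (W − U) must be parallel to (V − U) = (0, 5).
Cross-multiplying the components: (p − 2)·(5) = (2)·(0).
Solving gives p = 2.

2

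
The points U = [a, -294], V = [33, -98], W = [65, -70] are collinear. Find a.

-191

The three points are collinear iff det[UV; UW] = 0.
This determinant is linear in a: (-28)a + (-5348) = 0, so a = -191.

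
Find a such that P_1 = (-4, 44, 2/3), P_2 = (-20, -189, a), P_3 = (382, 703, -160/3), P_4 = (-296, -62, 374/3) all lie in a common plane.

-122/3

The points are coplanar iff P_1P_2 · (P_1P_3 × P_1P_4) = 0.
Expanding, this is linear in a: (151512)a + (6161488) = 0.
So a = -122/3.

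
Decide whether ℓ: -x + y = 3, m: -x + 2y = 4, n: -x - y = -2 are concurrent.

Intersecting ℓ and m: solving the 2×2 system gives (x, y) = (-2, 1).
Substitute into n: (-1)(-2) + (-1)(1) = 1.
But n requires -2 ≠ 1, so the three lines have no common point.

No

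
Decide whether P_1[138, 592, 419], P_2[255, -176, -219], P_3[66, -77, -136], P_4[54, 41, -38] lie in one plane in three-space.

The four points are coplanar iff the 3×3 determinant with rows P_1P_2, P_1P_3, P_1P_4 is zero.
Rows: (117, -768, -638), (-72, -669, -555), (-84, -551, -457).
Expanding along the first row: (117)(-72) − (-768)(-13716) + (-638)(-16524) = 0.
Zero determinant ⇒ coplanar.

Yes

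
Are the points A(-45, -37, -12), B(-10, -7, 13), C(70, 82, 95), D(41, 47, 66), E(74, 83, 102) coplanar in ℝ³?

The plane through A, B, C has normal n = AB × AC = (235, -870, 715) and equation n·P = 13035.
Checking the remaining points: n·D = 15935, n·E = 18110.
Since n·D = 15935 ≠ 13035, D is off the plane and the points are not all coplanar.

No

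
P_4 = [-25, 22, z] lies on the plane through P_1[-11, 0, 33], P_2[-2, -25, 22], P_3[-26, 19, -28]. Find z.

-9

The plane through P_1, P_2, P_3 has equation 1734x + 714y − 204z = -25806.
Substituting P_4: (-204)z + (-27642) = -25806, so z = -9.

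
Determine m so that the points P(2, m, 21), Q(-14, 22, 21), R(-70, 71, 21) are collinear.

Collinearity requires PQ × PR = 0; each component is linear in m.
The z-component gives (-56)m + (448) = 0, so m = 8.
The remaining components then also vanish.

8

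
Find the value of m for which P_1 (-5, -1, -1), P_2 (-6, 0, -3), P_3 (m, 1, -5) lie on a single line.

Direction P_1P_2 = (-1, 1, -2). From the y-coordinate of P_3, the parameter along the line is τ = (1 − (-1))/1 = 2.
Then m = (-5) + 2·(-1) = -7.

-7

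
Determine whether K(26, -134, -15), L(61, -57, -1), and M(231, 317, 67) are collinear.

Yes

KL = (35, 77, 14), KM = (205, 451, 82).
Each component of KM is 41/7 times the corresponding component of KL, so KM = 41/7·KL and the points are collinear.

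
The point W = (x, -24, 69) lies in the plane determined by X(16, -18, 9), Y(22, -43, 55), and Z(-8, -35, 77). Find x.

-20

Coplanarity requires XY · (XZ × XW) = 0.
XY = (6, -25, 46), XZ = (-24, -17, 68); the triple product is linear in x with coefficient -918 and constant term -18360.
Setting it to zero: x = -20.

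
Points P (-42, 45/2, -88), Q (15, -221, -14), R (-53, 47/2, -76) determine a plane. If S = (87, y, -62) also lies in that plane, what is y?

-281

Coplanarity requires PQ · (PR × PS) = 0.
PQ = (57, -487/2, 74), PR = (-11, 1, 12); the triple product is linear in y with coefficient -1498 and constant term -420938.
Setting it to zero: y = -281.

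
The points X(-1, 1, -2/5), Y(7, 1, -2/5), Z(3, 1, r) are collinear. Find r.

-2/5

Collinearity requires XY × XZ = 0; each component is linear in r.
The y-component gives (-8)r + (-16/5) = 0, so r = -2/5.
The remaining components then also vanish.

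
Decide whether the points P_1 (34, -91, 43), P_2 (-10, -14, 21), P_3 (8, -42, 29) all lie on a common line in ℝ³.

P_1P_2 = (-44, 77, -22), P_1P_3 = (-26, 49, -14).
Comparing components 3 and 1: (-22)(-26) − (-44)(-14) = -44 ≠ 0, so P_1P_2 and P_1P_3 are not parallel and the points are not collinear.

No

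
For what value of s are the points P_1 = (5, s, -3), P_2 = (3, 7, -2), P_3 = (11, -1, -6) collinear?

5

Direction P_2P_3 = (8, -8, -4). From the x-coordinate of P_1, the parameter along the line is τ = (5 − 3)/8 = 1/4.
Then s = 7 + 1/4·(-8) = 5.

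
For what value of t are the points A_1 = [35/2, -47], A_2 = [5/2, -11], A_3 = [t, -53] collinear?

20

Collinearity: (A_3 − A_1) must be parallel to (A_2 − A_1) = (-15, 36).
Cross-multiplying the components: (t − 35/2)·(36) = (-6)·(-15).
Solving gives t = 20.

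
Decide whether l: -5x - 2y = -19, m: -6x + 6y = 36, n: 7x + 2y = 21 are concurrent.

Yes

Intersecting l and m: solving the 2×2 system gives (x, y) = (1, 7).
Substitute into n: (7)(1) + (2)(7) = 21.
This equals 21, so (1, 7) lies on all three lines and they are concurrent.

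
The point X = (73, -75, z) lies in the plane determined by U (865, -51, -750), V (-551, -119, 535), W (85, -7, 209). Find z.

12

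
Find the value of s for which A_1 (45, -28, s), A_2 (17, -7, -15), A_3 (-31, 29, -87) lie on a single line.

Collinearity requires A_1A_2 × A_1A_3 = 0; each component is linear in s.
The x-component gives (36)s + (-972) = 0, so s = 27.
The remaining components then also vanish.

27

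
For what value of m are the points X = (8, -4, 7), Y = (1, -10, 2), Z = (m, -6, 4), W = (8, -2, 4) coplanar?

Normal to plane XYW: n = (28, -21, -14); plane equation n·P = 210.
Requiring n·Z = 210: (28)m + (70) = 210.
So m = 5.

5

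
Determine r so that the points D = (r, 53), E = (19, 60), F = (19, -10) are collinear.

19

The three points are collinear iff det[DE; DF] = 0.
This determinant is linear in r: (70)r + (-1330) = 0, so r = 19.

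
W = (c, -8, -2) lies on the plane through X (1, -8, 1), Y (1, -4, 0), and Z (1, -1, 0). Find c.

1

The plane through X, Y, Z has equation 3x = 3.
Substituting W: (3)c + (0) = 3, so c = 1.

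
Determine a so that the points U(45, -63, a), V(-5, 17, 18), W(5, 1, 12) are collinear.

-12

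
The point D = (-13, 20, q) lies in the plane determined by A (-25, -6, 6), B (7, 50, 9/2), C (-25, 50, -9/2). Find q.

9/2

Coplanarity requires AB · (AC × AD) = 0.
AB = (32, 56, -3/2), AC = (0, 56, -21/2); the triple product is linear in q with coefficient 1792 and constant term -8064.
Setting it to zero: q = 9/2.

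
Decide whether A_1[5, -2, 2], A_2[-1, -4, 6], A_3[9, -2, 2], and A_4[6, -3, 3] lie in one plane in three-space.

The four points are coplanar iff the 3×3 determinant with rows A_1A_2, A_1A_3, A_1A_4 is zero.
Rows: (-6, -2, 4), (4, 0, 0), (1, -1, 1).
Expanding along the first row: (-6)(0) − (-2)(4) + (4)(-4) = -8.
Nonzero ⇒ not coplanar.

No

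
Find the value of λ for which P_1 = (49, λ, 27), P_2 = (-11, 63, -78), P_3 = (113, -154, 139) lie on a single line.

Collinearity requires P_1P_2 × P_1P_3 = 0; each component is linear in λ.
The x-component gives (-217)λ + (-9114) = 0, so λ = -42.
The remaining components then also vanish.

-42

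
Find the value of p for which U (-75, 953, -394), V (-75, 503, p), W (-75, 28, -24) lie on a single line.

-214

Collinearity requires UV × UW = 0; each component is linear in p.
The x-component gives (925)p + (197950) = 0, so p = -214.
The remaining components then also vanish.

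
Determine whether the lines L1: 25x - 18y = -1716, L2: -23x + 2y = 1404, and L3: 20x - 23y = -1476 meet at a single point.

Yes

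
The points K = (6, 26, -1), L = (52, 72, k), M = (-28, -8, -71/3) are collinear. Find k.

89/3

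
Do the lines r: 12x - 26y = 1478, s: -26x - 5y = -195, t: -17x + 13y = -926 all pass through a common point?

No

Intersecting r and s: solving the 2×2 system gives (x, y) = (3115/184, -4511/92).
Substitute into t: (-17)(3115/184) + (13)(-4511/92) = -170241/184.
But t requires -926 ≠ -170241/184, so the three lines have no common point.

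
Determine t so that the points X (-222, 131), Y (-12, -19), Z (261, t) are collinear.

-214

The three points are collinear iff det[XY; XZ] = 0.
This determinant is linear in t: (210)t + (44940) = 0, so t = -214.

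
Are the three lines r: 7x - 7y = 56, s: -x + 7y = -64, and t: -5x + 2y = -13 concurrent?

No

Lines aᵢx + bᵢy = cᵢ with pairwise distinct directions are concurrent exactly when det[aᵢ bᵢ cᵢ] = 0.
Here the determinant is -42.
Nonzero, so no common point exists.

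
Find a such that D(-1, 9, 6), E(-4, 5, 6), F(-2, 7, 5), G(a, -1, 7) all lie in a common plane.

-9

Coplanarity ⇔ det[DE; DF; DG] = 0.
Expanding, this is linear in a: (4)a + (36) = 0.
So a = -9.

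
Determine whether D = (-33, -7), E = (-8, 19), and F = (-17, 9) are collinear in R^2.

DE = (25, 26), DF = (16, 16).
Twice the signed area of △DEF is (25)(16) − (26)(16) = -16.
The area is nonzero, so the three points are not collinear.

No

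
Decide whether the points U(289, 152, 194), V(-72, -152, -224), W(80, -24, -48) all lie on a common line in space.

UV = (-361, -304, -418), UW = (-209, -176, -242).
Each component of UW is 11/19 times the corresponding component of UV, so UW = 11/19·UV and the points are collinear.

Yes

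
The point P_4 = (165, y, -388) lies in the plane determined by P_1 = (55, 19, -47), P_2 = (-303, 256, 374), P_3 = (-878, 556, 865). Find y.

A normal to the plane is n = P_1P_2 × P_1P_3 = (-9933, -66297, 28875).
P_4 lies in the plane iff n · P_1P_4 = 0.
This gives (-66297)y + (-9679362) = 0, so y = -146.

-146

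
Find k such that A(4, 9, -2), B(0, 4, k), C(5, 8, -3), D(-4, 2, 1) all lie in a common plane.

The points are coplanar iff AB · (AC × AD) = 0.
Expanding, this is linear in k: (-15)k + (-15) = 0.
So k = -1.

-1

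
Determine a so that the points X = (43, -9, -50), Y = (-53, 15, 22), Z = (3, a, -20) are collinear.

1

Direction XY = (-96, 24, 72). From the x-coordinate of Z, the parameter along the line is τ = (3 − 43)/(-96) = 5/12.
Then a = (-9) + 5/12·(24) = 1.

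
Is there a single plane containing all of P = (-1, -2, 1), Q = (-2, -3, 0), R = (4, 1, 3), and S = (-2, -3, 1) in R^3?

With P as base: PQ = (-1, -1, -1), PR = (5, 3, 2), PS = (-1, -1, 0).
PR × PS = (2, -2, -2).
PQ · (PR × PS) = 2.
Since 2 ≠ 0, the four points are not coplanar.

No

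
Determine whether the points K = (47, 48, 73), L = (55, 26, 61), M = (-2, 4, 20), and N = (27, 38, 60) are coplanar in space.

No

The four points are coplanar iff the 3×3 determinant with rows KL, KM, KN is zero.
Rows: (8, -22, -12), (-49, -44, -53), (-20, -10, -13).
Expanding along the first row: (8)(42) − (-22)(-423) + (-12)(-390) = -4290.
Nonzero ⇒ not coplanar.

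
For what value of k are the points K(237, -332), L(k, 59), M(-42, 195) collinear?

30

Collinearity: (L − K) must be parallel to (M − K) = (-279, 527).
Cross-multiplying the components: (k − 237)·(527) = (391)·(-279).
Solving gives k = 30.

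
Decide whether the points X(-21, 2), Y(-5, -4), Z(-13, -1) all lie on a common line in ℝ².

XY = (16, -6), XZ = (8, -3).
Twice the signed area of △XYZ is (16)(-3) − (-6)(8) = 0.
The triangle is degenerate (zero area), so the points are collinear.

Yes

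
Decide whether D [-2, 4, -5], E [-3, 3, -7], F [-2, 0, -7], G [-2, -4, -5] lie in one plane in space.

No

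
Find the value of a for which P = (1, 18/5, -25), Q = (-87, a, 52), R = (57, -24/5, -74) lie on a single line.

84/5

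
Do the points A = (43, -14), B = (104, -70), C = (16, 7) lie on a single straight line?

No

AB = (61, -56), AC = (-27, 21).
det[AB; AC] = (61)(21) − (-56)(-27) = -231.
The determinant is nonzero, so they are not collinear.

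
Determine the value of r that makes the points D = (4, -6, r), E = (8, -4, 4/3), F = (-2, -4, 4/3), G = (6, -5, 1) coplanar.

Coplanarity ⇔ det[DE; DF; DG] = 0.
Expanding, this is linear in r: (-10)r + (20/3) = 0.
So r = 2/3.

2/3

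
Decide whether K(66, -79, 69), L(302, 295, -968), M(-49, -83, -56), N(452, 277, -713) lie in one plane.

A normal to the plane through K, L, M is n = KL × KM = (-50898, 148755, 42066).
The plane has equation n·P = -12208359. For N: n·N = -11793819.
-11793819 ≠ -12208359, so N is off the plane.

No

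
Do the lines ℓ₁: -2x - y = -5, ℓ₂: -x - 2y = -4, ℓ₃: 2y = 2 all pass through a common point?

Intersecting ℓ₁ and ℓ₂: solving the 2×2 system gives (x, y) = (2, 1).
Substitute into ℓ₃: (0)(2) + (2)(1) = 2.
This equals 2, so (2, 1) lies on all three lines and they are concurrent.

Yes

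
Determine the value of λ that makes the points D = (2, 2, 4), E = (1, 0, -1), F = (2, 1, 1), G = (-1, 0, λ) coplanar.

The points are coplanar iff DE · (DF × DG) = 0.
Expanding, this is linear in λ: (1)λ + (-1) = 0.
So λ = 1.

1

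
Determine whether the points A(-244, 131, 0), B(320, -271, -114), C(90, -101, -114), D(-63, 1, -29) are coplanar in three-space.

Yes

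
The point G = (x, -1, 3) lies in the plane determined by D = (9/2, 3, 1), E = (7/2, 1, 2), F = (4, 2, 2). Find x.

5/2

The plane through D, E, F has equation −1x + (1/2)y = -3.
Substituting G: (-1)x + (-1/2) = -3, so x = 5/2.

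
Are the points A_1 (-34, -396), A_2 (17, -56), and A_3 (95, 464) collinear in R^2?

Yes

A_1A_2 = (51, 340), A_1A_3 = (129, 860).
det[A_1A_2; A_1A_3] = (51)(860) − (340)(129) = 0.
The determinant is zero, so the points are collinear.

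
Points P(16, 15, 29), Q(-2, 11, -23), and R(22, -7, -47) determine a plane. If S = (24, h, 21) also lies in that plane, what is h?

9

The plane through P, Q, R has equation −840x − 1680y + 420z = -26460.
Substituting S: (-1680)h + (-11340) = -26460, so h = 9.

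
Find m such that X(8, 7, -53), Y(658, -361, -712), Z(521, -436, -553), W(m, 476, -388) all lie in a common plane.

259

The points are coplanar iff XY · (XZ × XW) = 0.
Expanding, this is linear in m: (-107937)m + (27955683) = 0.
So m = 259.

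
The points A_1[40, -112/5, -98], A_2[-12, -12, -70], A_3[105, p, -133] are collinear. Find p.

Direction A_1A_2 = (-52, 52/5, 28). From the x-coordinate of A_3, the parameter along the line is τ = (105 − 40)/(-52) = -5/4.
Then p = (-112/5) + (-5/4)·(52/5) = -177/5.

-177/5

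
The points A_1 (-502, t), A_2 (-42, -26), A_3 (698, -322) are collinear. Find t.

158

Collinearity: (A_1 − A_2) must be parallel to (A_3 − A_2) = (740, -296).
Cross-multiplying the components: (t − (-26))·(740) = (-460)·(-296).
Solving gives t = 158.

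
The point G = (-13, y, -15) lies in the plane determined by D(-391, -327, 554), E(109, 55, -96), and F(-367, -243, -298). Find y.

-32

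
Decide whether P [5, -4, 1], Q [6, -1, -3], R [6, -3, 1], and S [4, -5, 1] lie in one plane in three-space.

With P as base: PQ = (1, 3, -4), PR = (1, 1, 0), PS = (-1, -1, 0).
PR × PS = (0, 0, 0).
PQ · (PR × PS) = 0.
The scalar triple product vanishes, so the four points are coplanar.

Yes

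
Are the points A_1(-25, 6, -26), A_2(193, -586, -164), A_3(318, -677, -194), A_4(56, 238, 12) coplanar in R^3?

No

With A_1 as base: A_1A_2 = (218, -592, -138), A_1A_3 = (343, -683, -168), A_1A_4 = (81, 232, 38).
A_1A_3 × A_1A_4 = (13022, -26642, 134899).
A_1A_2 · (A_1A_3 × A_1A_4) = -5202.
Since -5202 ≠ 0, the four points are not coplanar.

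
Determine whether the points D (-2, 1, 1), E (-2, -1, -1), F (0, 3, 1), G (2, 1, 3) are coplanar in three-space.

A normal to the plane through D, E, F is n = DE × DF = (4, -4, 4).
The plane has equation n·P = -8. For G: n·G = 16.
16 ≠ -8, so G is off the plane.

No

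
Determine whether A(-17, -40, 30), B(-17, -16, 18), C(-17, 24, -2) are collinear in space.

Yes

AB = (0, 24, -12), AC = (0, 64, -32).
Each component of AC is 8/3 times the corresponding component of AB, so AC = 8/3·AB and the points are collinear.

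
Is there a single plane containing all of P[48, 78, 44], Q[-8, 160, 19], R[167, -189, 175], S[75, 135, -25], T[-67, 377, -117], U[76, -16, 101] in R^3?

The plane through P, Q, R has normal n = PQ × PR = (4067, 4361, 5194) and equation n·X = 763910.
Checking the remaining points: n·S = 763910, n·T = 763910, n·U = 763910.
All equal 763910, so all 6 points lie in one plane.

Yes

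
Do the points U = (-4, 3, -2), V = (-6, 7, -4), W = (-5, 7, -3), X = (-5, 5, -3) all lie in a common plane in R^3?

A normal to the plane through U, V, W is n = UV × UW = (4, 0, -4).
The plane has equation n·P = -8. For X: n·X = -8.
Equal, so X lies in the plane and all four are coplanar.

Yes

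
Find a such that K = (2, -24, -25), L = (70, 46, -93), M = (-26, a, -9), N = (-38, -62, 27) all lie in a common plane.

-56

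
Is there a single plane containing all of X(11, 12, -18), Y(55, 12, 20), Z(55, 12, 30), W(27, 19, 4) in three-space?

No

The four points are coplanar iff the 3×3 determinant with rows XY, XZ, XW is zero.
Rows: (44, 0, 38), (44, 0, 48), (16, 7, 22).
Expanding along the first row: (44)(-336) − (0)(200) + (38)(308) = -3080.
Nonzero ⇒ not coplanar.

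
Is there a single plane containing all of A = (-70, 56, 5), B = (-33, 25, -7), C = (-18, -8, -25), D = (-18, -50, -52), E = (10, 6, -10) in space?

The plane through A, B, C has normal n = AB × AC = (162, 486, -756) and equation n·P = 12096.
Checking the remaining points: n·D = 12096, n·E = 12096.
All equal 12096, so all 5 points lie in one plane.

Yes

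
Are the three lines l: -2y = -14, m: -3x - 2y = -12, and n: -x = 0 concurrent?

No

Intersecting l and m: solving the 2×2 system gives (x, y) = (-2/3, 7).
Substitute into n: (-1)(-2/3) + (0)(7) = 2/3.
But n requires 0 ≠ 2/3, so the three lines have no common point.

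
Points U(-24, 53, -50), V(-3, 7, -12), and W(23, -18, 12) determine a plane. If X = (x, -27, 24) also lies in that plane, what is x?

47

The plane through U, V, W has equation −154x + 484y + 671z = -4202.
Substituting X: (-154)x + (3036) = -4202, so x = 47.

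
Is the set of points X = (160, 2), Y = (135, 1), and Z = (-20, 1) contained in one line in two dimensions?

XY = (-25, -1), XZ = (-180, -1).
Twice the signed area of △XYZ is (-25)(-1) − (-1)(-180) = -155.
The area is nonzero, so the three points are not collinear.

No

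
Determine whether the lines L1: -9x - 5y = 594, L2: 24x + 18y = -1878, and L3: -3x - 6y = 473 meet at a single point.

No

Lines aᵢx + bᵢy = cᵢ with pairwise distinct directions are concurrent exactly when det[aᵢ bᵢ cᵢ] = 0.
Here the determinant is -84.
Nonzero, so no common point exists.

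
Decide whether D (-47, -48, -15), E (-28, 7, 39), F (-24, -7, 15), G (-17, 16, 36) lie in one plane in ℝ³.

No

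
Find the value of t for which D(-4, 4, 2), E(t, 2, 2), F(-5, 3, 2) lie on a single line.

-6

Direction DF = (-1, -1, 0). From the y-coordinate of E, the parameter along the line is τ = (2 − 4)/(-1) = 2.
Then t = (-4) + 2·(-1) = -6.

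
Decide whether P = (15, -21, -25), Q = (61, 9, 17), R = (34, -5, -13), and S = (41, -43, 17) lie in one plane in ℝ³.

A normal to the plane through P, Q, R is n = PQ × PR = (-312, 246, 166).
The plane has equation n·X = -13996. For S: n·S = -20548.
-20548 ≠ -13996, so S is off the plane.

No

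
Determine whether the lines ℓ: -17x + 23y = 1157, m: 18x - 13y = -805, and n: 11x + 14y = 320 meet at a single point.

Intersecting ℓ and m: solving the 2×2 system gives (x, y) = (-18, 37).
Substitute into n: (11)(-18) + (14)(37) = 320.
This equals 320, so (-18, 37) lies on all three lines and they are concurrent.

Yes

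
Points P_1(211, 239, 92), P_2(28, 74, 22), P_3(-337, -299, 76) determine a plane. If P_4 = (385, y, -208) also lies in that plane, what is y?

The plane through P_1, P_2, P_3 has equation −35020x + 35432y + 8034z = 1818156.
Substituting P_4: (35432)y + (-15153772) = 1818156, so y = 479.

479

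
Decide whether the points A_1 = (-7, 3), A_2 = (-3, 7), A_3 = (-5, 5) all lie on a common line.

Yes

A_1A_2 = (4, 4), A_1A_3 = (2, 2).
Checking proportionality: A_1A_3 = 1/2·A_1A_2, so the vectors are parallel and the points are collinear.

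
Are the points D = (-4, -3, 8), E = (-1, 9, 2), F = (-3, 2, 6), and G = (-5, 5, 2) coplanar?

The four points are coplanar iff the 3×3 determinant with rows DE, DF, DG is zero.
Rows: (3, 12, -6), (1, 5, -2), (-1, 8, -6).
Expanding along the first row: (3)(-14) − (12)(-8) + (-6)(13) = -24.
Nonzero ⇒ not coplanar.

No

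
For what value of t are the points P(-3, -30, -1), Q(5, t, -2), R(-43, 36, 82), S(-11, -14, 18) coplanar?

The points are coplanar iff PQ · (PR × PS) = 0.
Expanding, this is linear in t: (96)t + (2400) = 0.
So t = -25.

-25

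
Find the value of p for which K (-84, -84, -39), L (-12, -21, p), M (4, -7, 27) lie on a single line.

Collinearity requires KL × KM = 0; each component is linear in p.
The x-component gives (-77)p + (1155) = 0, so p = 15.
The remaining components then also vanish.

15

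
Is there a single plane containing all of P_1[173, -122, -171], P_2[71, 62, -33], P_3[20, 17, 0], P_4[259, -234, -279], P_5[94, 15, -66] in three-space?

The plane through P_1, P_2, P_3 has normal n = P_1P_2 × P_1P_3 = (12282, -3672, 13974) and equation n·P = 183216.
Checking the remaining points: n·P_4 = 141540, n·P_5 = 177144.
Since n·P_4 = 141540 ≠ 183216, P_4 is off the plane and the points are not all coplanar.

No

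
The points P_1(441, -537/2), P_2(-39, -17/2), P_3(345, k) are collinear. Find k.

-433/2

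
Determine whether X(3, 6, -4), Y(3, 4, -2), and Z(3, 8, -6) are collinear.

XY = (0, -2, 2), XZ = (0, 2, -2).
Each component of XZ is -1 times the corresponding component of XY, so XZ = -1·XY and the points are collinear.

Yes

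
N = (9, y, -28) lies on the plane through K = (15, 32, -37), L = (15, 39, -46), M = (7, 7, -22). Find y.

15

Coplanarity requires KL · (KM × KN) = 0.
KL = (0, 7, -9), KM = (-8, -25, 15); the triple product is linear in y with coefficient 72 and constant term -1080.
Setting it to zero: y = 15.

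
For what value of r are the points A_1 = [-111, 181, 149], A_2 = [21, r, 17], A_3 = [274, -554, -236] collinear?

Collinearity requires A_1A_2 × A_1A_3 = 0; each component is linear in r.
The x-component gives (-385)r + (-27335) = 0, so r = -71.
The remaining components then also vanish.

-71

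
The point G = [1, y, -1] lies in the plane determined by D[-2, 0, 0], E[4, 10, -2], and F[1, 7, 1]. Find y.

A normal to the plane is n = DE × DF = (24, -12, 12).
G lies in the plane iff n · DG = 0.
This gives (-12)y + (60) = 0, so y = 5.

5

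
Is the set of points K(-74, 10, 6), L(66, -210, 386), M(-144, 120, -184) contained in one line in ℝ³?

KL = (140, -220, 380), KM = (-70, 110, -190).
Each component of KM is -1/2 times the corresponding component of KL, so KM = -1/2·KL and the points are collinear.

Yes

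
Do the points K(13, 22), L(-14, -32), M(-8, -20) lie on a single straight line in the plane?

Yes

KL = (-27, -54), KM = (-21, -42).
Twice the signed area of △KLM is (-27)(-42) − (-54)(-21) = 0.
The triangle is degenerate (zero area), so the points are collinear.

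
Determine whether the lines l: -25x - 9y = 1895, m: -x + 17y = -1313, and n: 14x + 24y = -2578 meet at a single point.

Yes

The three lines meet at one point iff the augmented coefficient matrix [aᵢ bᵢ cᵢ] has rank < 3, i.e. its determinant vanishes.
Here the determinant is 0.
It vanishes, so the lines are concurrent at (-47, -80).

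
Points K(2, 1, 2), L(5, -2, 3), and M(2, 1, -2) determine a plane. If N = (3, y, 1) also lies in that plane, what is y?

The plane through K, L, M has equation 12x + 12y = 36.
Substituting N: (12)y + (36) = 36, so y = 0.

0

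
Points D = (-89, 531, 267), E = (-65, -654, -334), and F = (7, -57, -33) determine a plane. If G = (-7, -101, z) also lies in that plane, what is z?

-55

The plane through D, E, F has equation 2112x − 50496y + 99648z = -395328.
Substituting G: (99648)z + (5085312) = -395328, so z = -55.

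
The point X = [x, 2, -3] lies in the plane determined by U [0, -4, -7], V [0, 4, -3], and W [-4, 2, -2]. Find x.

A normal to the plane is n = UV × UW = (16, -16, 32).
X lies in the plane iff n · UX = 0.
This gives (16)x + (32) = 0, so x = -2.

-2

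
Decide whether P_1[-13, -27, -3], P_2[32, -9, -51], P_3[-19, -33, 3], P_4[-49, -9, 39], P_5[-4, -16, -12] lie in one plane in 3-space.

No

The plane through P_1, P_2, P_3 has normal n = P_1P_2 × P_1P_3 = (-180, 18, -162) and equation n·P = 2340.
Checking the remaining points: n·P_4 = 2340, n·P_5 = 2376.
Since n·P_5 = 2376 ≠ 2340, P_5 is off the plane and the points are not all coplanar.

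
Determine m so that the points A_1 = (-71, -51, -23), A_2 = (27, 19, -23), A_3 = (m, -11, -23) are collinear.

-15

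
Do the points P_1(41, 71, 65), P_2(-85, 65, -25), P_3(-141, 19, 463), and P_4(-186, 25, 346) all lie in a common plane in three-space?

No

A normal to the plane through P_1, P_2, P_3 is n = P_1P_2 × P_1P_3 = (-7068, 66528, 5460).
The plane has equation n·P = 4788600. For P_4: n·P_4 = 4867008.
4867008 ≠ 4788600, so P_4 is off the plane.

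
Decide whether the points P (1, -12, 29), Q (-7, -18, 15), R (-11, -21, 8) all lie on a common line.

PQ = (-8, -6, -14), PR = (-12, -9, -21).
PQ × PR = (0, 0, 0).
The cross product vanishes, so the three points are collinear.

Yes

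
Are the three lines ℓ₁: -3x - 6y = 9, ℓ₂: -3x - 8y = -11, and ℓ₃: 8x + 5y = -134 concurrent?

Yes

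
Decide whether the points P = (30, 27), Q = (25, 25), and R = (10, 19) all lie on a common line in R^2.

PQ = (-5, -2), PR = (-20, -8).
det[PQ; PR] = (-5)(-8) − (-2)(-20) = 0.
The determinant is zero, so the points are collinear.

Yes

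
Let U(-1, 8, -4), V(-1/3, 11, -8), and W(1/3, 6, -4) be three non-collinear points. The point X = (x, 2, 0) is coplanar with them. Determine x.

1/3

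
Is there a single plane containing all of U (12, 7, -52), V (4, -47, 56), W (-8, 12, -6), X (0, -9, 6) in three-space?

The four points are coplanar iff the 3×3 determinant with rows UV, UW, UX is zero.
Rows: (-8, -54, 108), (-20, 5, 46), (-12, -16, 58).
Expanding along the first row: (-8)(1026) − (-54)(-608) + (108)(380) = 0.
Zero determinant ⇒ coplanar.

Yes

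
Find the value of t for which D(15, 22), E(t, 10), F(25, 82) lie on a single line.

The three points are collinear iff det[DE; DF] = 0.
This determinant is linear in t: (60)t + (-780) = 0, so t = 13.

13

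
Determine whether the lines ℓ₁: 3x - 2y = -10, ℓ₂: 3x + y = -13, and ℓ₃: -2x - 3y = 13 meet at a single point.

No

Lines aᵢx + bᵢy = cᵢ with pairwise distinct directions are concurrent exactly when det[aᵢ bᵢ cᵢ] = 0.
Here the determinant is 18.
Nonzero, so no common point exists.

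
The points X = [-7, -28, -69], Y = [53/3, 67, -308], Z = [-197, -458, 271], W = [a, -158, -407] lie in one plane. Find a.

-111

Normal to plane XYZ: n = (-70470, 111070/3, 22330/3); plane equation n·P = -3170860/3.
Requiring n·W = -3170860/3: (-70470)a + (-26637370/3) = -3170860/3.
So a = -111.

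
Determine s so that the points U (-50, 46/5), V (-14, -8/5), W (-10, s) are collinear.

-14/5

Collinearity: (W − U) must be parallel to (V − U) = (36, -54/5).
Cross-multiplying the components: (s − 46/5)·(36) = (40)·(-54/5).
Solving gives s = -14/5.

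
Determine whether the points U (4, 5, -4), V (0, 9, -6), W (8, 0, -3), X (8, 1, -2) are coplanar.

The four points are coplanar iff the 3×3 determinant with rows UV, UW, UX is zero.
Rows: (-4, 4, -2), (4, -5, 1), (4, -4, 2).
Expanding along the first row: (-4)(-6) − (4)(4) + (-2)(4) = 0.
Zero determinant ⇒ coplanar.

Yes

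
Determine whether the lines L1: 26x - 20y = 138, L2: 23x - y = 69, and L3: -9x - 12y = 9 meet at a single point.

No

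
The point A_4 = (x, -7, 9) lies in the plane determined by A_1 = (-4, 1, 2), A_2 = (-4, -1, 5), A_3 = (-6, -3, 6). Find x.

The plane through A_1, A_2, A_3 has equation 4x − 6y − 4z = -30.
Substituting A_4: (4)x + (6) = -30, so x = -9.

-9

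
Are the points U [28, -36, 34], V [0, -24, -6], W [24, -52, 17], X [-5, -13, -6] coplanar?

The four points are coplanar iff the 3×3 determinant with rows UV, UW, UX is zero.
Rows: (-28, 12, -40), (-4, -16, -17), (-33, 23, -40).
Expanding along the first row: (-28)(1031) − (12)(-401) + (-40)(-620) = 744.
Nonzero ⇒ not coplanar.

No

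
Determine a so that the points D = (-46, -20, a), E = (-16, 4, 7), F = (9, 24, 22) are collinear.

-11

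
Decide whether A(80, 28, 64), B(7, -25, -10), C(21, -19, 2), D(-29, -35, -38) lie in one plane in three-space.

The four points are coplanar iff the 3×3 determinant with rows AB, AC, AD is zero.
Rows: (-73, -53, -74), (-59, -47, -62), (-109, -63, -102).
Expanding along the first row: (-73)(888) − (-53)(-740) + (-74)(-1406) = 0.
Zero determinant ⇒ coplanar.

Yes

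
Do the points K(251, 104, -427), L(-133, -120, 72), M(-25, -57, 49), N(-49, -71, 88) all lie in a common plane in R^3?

Yes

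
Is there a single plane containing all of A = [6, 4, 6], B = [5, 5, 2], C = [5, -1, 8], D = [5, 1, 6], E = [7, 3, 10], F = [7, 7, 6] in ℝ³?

The plane through A, B, C has normal n = AB × AC = (-18, 6, 6) and equation n·P = -48.
Checking the remaining points: n·D = -48, n·E = -48, n·F = -48.
All equal -48, so all 6 points lie in one plane.

Yes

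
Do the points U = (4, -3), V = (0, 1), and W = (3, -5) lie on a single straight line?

UV = (-4, 4), UW = (-1, -2).
Twice the signed area of △UVW is (-4)(-2) − (4)(-1) = 12.
The area is nonzero, so the three points are not collinear.

No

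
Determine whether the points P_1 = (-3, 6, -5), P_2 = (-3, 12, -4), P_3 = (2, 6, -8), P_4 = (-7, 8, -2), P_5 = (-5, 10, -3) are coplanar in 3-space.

The plane through P_1, P_2, P_3 has normal n = P_1P_2 × P_1P_3 = (-18, 5, -30) and equation n·P = 234.
Checking the remaining points: n·P_4 = 226, n·P_5 = 230.
Since n·P_4 = 226 ≠ 234, P_4 is off the plane and the points are not all coplanar.

No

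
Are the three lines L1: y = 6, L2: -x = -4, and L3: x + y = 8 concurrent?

No

Lines aᵢx + bᵢy = cᵢ with pairwise distinct directions are concurrent exactly when det[aᵢ bᵢ cᵢ] = 0.
Here the determinant is -2.
Nonzero, so no common point exists.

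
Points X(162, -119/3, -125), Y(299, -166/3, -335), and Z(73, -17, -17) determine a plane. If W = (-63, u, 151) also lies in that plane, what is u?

The plane through X, Y, Z has equation 3068x + 3894y + 1711z = 128679.
Substituting W: (3894)u + (65077) = 128679, so u = 49/3.

49/3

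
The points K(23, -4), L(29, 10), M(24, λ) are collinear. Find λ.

The three points are collinear iff det[KL; KM] = 0.
This determinant is linear in λ: (6)λ + (10) = 0, so λ = -5/3.

-5/3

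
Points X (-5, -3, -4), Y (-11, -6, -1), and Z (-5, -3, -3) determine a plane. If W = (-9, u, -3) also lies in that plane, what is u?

-5

Coplanarity requires XY · (XZ × XW) = 0.
XY = (-6, -3, 3), XZ = (0, 0, 1); the triple product is linear in u with coefficient 6 and constant term 30.
Setting it to zero: u = -5.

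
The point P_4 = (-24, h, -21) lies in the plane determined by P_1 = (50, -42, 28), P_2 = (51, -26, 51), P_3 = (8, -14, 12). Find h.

-8

A normal to the plane is n = P_1P_2 × P_1P_3 = (-900, -950, 700).
P_4 lies in the plane iff n · P_1P_4 = 0.
This gives (-950)h + (-7600) = 0, so h = -8.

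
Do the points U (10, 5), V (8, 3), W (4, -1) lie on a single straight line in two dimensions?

Yes

UV = (-2, -2), UW = (-6, -6).
det[UV; UW] = (-2)(-6) − (-2)(-6) = 0.
The determinant is zero, so the points are collinear.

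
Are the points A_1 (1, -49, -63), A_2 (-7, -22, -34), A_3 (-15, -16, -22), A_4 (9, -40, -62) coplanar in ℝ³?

No

With A_1 as base: A_1A_2 = (-8, 27, 29), A_1A_3 = (-16, 33, 41), A_1A_4 = (8, 9, 1).
A_1A_3 × A_1A_4 = (-336, 344, -408).
A_1A_2 · (A_1A_3 × A_1A_4) = 144.
Since 144 ≠ 0, the four points are not coplanar.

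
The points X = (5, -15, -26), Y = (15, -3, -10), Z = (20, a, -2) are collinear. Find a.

Collinearity requires XY × XZ = 0; each component is linear in a.
The x-component gives (-16)a + (48) = 0, so a = 3.
The remaining components then also vanish.

3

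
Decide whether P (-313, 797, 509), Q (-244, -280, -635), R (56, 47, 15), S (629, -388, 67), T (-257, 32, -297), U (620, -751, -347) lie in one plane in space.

No

The plane through P, Q, R has normal n = PQ × PR = (-325962, -388050, 345663) and equation n·X = -31307277.
Checking the remaining points: n·S = -31307277, n·T = -31307277, n·U = -30615951.
Since n·U = -30615951 ≠ -31307277, U is off the plane and the points are not all coplanar.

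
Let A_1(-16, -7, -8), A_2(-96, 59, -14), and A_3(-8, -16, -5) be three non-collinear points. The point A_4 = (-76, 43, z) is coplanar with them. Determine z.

-13

The plane through A_1, A_2, A_3 has equation 144x + 192y + 192z = -5184.
Substituting A_4: (192)z + (-2688) = -5184, so z = -13.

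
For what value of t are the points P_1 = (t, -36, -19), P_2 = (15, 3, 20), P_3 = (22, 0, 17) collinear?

106

Collinearity requires P_1P_2 × P_1P_3 = 0; each component is linear in t.
The y-component gives (-3)t + (318) = 0, so t = 106.
The remaining components then also vanish.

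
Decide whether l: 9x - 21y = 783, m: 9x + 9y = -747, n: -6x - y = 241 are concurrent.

No

The three lines meet at one point iff the augmented coefficient matrix [aᵢ bᵢ cᵢ] has rank < 3, i.e. its determinant vanishes.
Here the determinant is -540.
Nonzero, so no common point exists.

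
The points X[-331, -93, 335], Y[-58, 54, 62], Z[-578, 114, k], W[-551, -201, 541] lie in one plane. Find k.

Normal to plane XYW: n = (798, 3822, 2856); plane equation n·P = 337176.
Requiring n·Z = 337176: (2856)k + (-25536) = 337176.
So k = 127.

127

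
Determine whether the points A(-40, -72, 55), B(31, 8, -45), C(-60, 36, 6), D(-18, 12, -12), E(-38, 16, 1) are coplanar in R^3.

No

The plane through A, B, C has normal n = AB × AC = (6880, 5479, 9268) and equation n·P = -159948.
Checking the remaining points: n·D = -169308, n·E = -164508.
Since n·D = -169308 ≠ -159948, D is off the plane and the points are not all coplanar.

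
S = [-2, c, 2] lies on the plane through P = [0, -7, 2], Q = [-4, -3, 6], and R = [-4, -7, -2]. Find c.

Coplanarity requires PQ · (PR × PS) = 0.
PQ = (-4, 4, 4), PR = (-4, 0, -4); the triple product is linear in c with coefficient -32 and constant term -192.
Setting it to zero: c = -6.

-6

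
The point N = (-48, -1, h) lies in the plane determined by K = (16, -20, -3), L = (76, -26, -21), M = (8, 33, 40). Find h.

26

A normal to the plane is n = KL × KM = (696, -2436, 3132).
N lies in the plane iff n · KN = 0.
This gives (3132)h + (-81432) = 0, so h = 26.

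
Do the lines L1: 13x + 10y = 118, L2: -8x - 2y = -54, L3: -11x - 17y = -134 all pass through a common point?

No

The three lines meet at one point iff the augmented coefficient matrix [aᵢ bᵢ cᵢ] has rank < 3, i.e. its determinant vanishes.
Here the determinant is 222.
Nonzero, so no common point exists.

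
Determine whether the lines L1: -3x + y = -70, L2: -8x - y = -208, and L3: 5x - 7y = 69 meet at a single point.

Lines aᵢx + bᵢy = cᵢ with pairwise distinct directions are concurrent exactly when det[aᵢ bᵢ cᵢ] = 0.
Here the determinant is -183.
Nonzero, so no common point exists.

No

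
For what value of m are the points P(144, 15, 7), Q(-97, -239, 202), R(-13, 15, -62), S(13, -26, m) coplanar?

-2

Coplanarity ⇔ det[PQ; PR; PS] = 0.
Expanding, this is linear in m: (-39878)m + (-79756) = 0.
So m = -2.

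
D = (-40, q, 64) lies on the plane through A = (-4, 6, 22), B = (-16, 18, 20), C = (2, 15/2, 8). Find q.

A normal to the plane is n = AB × AC = (-165, -180, -90).
D lies in the plane iff n · AD = 0.
This gives (-180)q + (3240) = 0, so q = 18.

18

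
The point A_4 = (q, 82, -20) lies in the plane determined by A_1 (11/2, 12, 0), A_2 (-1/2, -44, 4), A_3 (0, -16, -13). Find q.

The plane through A_1, A_2, A_3 has equation 840x − 100y − 140z = 3420.
Substituting A_4: (840)q + (-5400) = 3420, so q = 21/2.

21/2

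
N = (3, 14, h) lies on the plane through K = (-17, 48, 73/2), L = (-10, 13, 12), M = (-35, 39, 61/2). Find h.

25/2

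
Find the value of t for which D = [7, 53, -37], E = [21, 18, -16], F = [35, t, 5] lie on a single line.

Direction DE = (14, -35, 21). From the x-coordinate of F, the parameter along the line is τ = (35 − 7)/14 = 2.
Then t = 53 + 2·(-35) = -17.

-17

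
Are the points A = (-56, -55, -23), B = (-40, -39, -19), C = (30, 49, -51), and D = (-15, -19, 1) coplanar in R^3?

Yes

A normal to the plane through A, B, C is n = AB × AC = (-864, 792, 288).
The plane has equation n·P = -1800. For D: n·D = -1800.
Equal, so D lies in the plane and all four are coplanar.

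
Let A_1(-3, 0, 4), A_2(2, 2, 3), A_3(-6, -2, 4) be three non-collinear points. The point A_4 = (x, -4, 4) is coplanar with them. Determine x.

The plane through A_1, A_2, A_3 has equation −2x + 3y − 4z = -10.
Substituting A_4: (-2)x + (-28) = -10, so x = -9.

-9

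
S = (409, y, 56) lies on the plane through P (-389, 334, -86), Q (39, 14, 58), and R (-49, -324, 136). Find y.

Coplanarity requires PQ · (PR × PS) = 0.
PQ = (428, -320, 144), PR = (340, -658, 222); the triple product is linear in y with coefficient -46056 and constant term 9763872.
Setting it to zero: y = 212.

212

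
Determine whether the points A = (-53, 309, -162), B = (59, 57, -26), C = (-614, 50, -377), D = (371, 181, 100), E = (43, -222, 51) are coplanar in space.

The plane through A, B, C has normal n = AB × AC = (89404, -52216, -170380) and equation n·P = 6728404.
Checking the remaining points: n·D = 6679788, n·E = 6746944.
Since n·D = 6679788 ≠ 6728404, D is off the plane and the points are not all coplanar.

No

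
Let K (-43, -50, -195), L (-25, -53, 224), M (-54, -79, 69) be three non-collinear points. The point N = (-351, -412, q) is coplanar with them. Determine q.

A normal to the plane is n = KL × KM = (11359, -9361, -555).
N lies in the plane iff n · KN = 0.
This gives (-555)q + (-218115) = 0, so q = -393.

-393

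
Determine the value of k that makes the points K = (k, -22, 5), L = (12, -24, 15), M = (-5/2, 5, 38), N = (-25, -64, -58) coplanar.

The points are coplanar iff KL · (KM × KN) = 0.
Expanding, this is linear in k: (1197)k + (5985) = 0.
So k = -5.

-5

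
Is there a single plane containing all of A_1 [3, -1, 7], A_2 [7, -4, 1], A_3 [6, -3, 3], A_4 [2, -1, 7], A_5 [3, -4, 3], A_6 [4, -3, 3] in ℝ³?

The plane through A_1, A_2, A_3 has normal n = A_1A_2 × A_1A_3 = (0, -2, 1) and equation n·P = 9.
Checking the remaining points: n·A_4 = 9, n·A_5 = 11, n·A_6 = 9.
Since n·A_5 = 11 ≠ 9, A_5 is off the plane and the points are not all coplanar.

No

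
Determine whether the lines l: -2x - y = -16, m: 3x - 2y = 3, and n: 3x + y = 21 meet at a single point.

Intersecting l and m: solving the 2×2 system gives (x, y) = (5, 6).
Substitute into n: (3)(5) + (1)(6) = 21.
This equals 21, so (5, 6) lies on all three lines and they are concurrent.

Yes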